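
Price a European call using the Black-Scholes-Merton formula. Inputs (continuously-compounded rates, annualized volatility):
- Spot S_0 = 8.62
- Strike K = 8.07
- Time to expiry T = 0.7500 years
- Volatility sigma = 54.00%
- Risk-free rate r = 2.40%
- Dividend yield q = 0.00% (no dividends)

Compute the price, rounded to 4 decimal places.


d1 = (ln(S/K) + (r - q + 0.5*sigma^2) * T) / (sigma * sqrt(T)) = 0.41330069
d2 = d1 - sigma * sqrt(T) = -0.05435303
exp(-rT) = 0.98216103; exp(-qT) = 1.00000000
C = S_0 * exp(-qT) * N(d1) - K * exp(-rT) * N(d2)
N(d1) = 0.66030684; N(d2) = 0.47832695
C = 8.6200 * 1.00000000 * 0.66030684 - 8.0700 * 0.98216103 * 0.47832695 = 1.9006

Answer: Price = 1.9006


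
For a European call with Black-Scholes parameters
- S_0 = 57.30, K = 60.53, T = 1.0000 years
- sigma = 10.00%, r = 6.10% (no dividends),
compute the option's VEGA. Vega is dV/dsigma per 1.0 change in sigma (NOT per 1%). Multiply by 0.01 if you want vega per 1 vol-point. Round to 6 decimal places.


Answer: Vega = 22.717445

Derivation:
d1 = 0.1116151382; d2 = 0.0116151382
phi(d1) = 0.3964650045; exp(-qT) = 1.0000000000; exp(-rT) = 0.9408232398
Vega = S * exp(-qT) * phi(d1) * sqrt(T) = 57.3000 * 1.0000000000 * 0.3964650045 * 1.0000000000 = 22.717445


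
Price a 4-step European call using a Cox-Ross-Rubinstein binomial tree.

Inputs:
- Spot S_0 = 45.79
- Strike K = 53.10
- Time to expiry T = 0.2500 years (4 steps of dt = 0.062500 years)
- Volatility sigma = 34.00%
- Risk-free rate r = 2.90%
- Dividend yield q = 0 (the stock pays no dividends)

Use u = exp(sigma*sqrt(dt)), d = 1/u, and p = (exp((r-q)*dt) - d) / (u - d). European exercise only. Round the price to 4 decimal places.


Answer: Price = V(0,0) = 0.9191

Derivation:
dt = T/N = 0.062500
u = exp(sigma*sqrt(dt)) = 1.088717; d = 1/u = 0.918512
p = (exp((r-q)*dt) - d) / (u - d) = 0.489421
Discount per step: exp(-r*dt) = 0.998189
Stock lattice S(k, i) with i counting down-moves:
  k=0: S(0,0) = 45.7900
  k=1: S(1,0) = 49.8524; S(1,1) = 42.0587
  k=2: S(2,0) = 54.2751; S(2,1) = 45.7900; S(2,2) = 38.6314
  k=3: S(3,0) = 59.0902; S(3,1) = 49.8524; S(3,2) = 42.0587; S(3,3) = 35.4834
  k=4: S(4,0) = 64.3326; S(4,1) = 54.2751; S(4,2) = 45.7900; S(4,3) = 38.6314; S(4,4) = 32.5920
Terminal payoffs V(N, i) = max(S_T - K, 0):
  V(4,0) = 11.232550; V(4,1) = 1.175109; V(4,2) = 0.000000; V(4,3) = 0.000000; V(4,4) = 0.000000
Backward induction: V(k, i) = exp(-r*dt) * [p * V(k+1, i) + (1-p) * V(k+1, i+1)].
  V(3,0) = exp(-r*dt) * [p*11.232550 + (1-p)*1.175109] = 6.086394
  V(3,1) = exp(-r*dt) * [p*1.175109 + (1-p)*0.000000] = 0.574082
  V(3,2) = exp(-r*dt) * [p*0.000000 + (1-p)*0.000000] = 0.000000
  V(3,3) = exp(-r*dt) * [p*0.000000 + (1-p)*0.000000] = 0.000000
  V(2,0) = exp(-r*dt) * [p*6.086394 + (1-p)*0.574082] = 3.266000
  V(2,1) = exp(-r*dt) * [p*0.574082 + (1-p)*0.000000] = 0.280459
  V(2,2) = exp(-r*dt) * [p*0.000000 + (1-p)*0.000000] = 0.000000
  V(1,0) = exp(-r*dt) * [p*3.266000 + (1-p)*0.280459] = 1.738493
  V(1,1) = exp(-r*dt) * [p*0.280459 + (1-p)*0.000000] = 0.137014
  V(0,0) = exp(-r*dt) * [p*1.738493 + (1-p)*0.137014] = 0.919145


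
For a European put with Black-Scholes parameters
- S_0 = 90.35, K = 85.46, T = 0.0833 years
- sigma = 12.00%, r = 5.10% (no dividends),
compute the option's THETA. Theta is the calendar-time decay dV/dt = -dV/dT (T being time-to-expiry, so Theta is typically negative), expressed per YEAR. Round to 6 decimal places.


d1 = 1.7465639090; d2 = 1.7119298218
phi(d1) = 0.0867971686; exp(-qT) = 1.0000000000; exp(-rT) = 0.9957607113
Theta = -S*exp(-qT)*phi(d1)*sigma/(2*sqrt(T)) + r*K*exp(-rT)*N(-d2) - q*S*exp(-qT)*N(-d1)
N(-d1) = 0.0403565061; N(-d2) = 0.0434548011; sqrt(T) = 0.2886173938
Term 1 = -90.3500 * 1.0000000000 * 0.0867971686 * 0.1200 / (2 * 0.2886173938) = -1.6302809917
Term 2 = 0.0510 * 85.4600 * 0.9957607113 * 0.0434548011 = 0.1885931080
Term 3 = 0 (no dividend yield, q = 0)
Theta = -1.6302809917 + (0.1885931080) + (0.0000000000) = -1.441688

Answer: Theta = -1.441688


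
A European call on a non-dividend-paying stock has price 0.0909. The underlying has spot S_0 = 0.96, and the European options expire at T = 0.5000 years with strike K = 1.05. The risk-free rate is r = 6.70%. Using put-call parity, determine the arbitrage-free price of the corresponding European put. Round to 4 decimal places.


Answer: Put price = 0.1463

Derivation:
Put-call parity: C - P = S_0 * exp(-qT) - K * exp(-rT).
S_0 * exp(-qT) = 0.9600 * 1.00000000 = 0.96000000
K * exp(-rT) = 1.0500 * 0.96705491 = 1.01540766
P = C - S*exp(-qT) + K*exp(-rT)
P = 0.0909 - 0.96000000 + 1.01540766 = 0.1463


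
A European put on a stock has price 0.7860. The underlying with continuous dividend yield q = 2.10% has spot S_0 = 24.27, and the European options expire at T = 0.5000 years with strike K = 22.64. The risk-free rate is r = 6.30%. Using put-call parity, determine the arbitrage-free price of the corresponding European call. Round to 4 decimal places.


Put-call parity: C - P = S_0 * exp(-qT) - K * exp(-rT).
S_0 * exp(-qT) = 24.2700 * 0.98955493 = 24.01649821
K * exp(-rT) = 22.6400 * 0.96899096 = 21.93795525
C = P + S*exp(-qT) - K*exp(-rT)
C = 0.7860 + 24.01649821 - 21.93795525 = 2.8645

Answer: Call price = 2.8645


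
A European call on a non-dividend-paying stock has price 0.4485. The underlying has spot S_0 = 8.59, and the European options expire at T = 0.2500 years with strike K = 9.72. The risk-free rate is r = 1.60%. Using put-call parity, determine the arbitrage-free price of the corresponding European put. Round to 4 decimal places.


Put-call parity: C - P = S_0 * exp(-qT) - K * exp(-rT).
S_0 * exp(-qT) = 8.5900 * 1.00000000 = 8.59000000
K * exp(-rT) = 9.7200 * 0.99600799 = 9.68119766
P = C - S*exp(-qT) + K*exp(-rT)
P = 0.4485 - 8.59000000 + 9.68119766 = 1.5397

Answer: Put price = 1.5397


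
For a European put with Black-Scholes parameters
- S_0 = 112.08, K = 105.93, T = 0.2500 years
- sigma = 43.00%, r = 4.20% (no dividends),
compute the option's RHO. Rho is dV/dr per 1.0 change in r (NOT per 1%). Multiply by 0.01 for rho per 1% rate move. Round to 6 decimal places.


d1 = 0.4188228066; d2 = 0.2038228066
phi(d1) = 0.3654430577; exp(-qT) = 1.0000000000; exp(-rT) = 0.9895549326
N(-d2) = 0.4192459849
Rho = -K*T*exp(-rT)*N(-d2) = -105.9300 * 0.2500 * 0.9895549326 * 0.4192459849 = -10.986714

Answer: Rho = -10.986714


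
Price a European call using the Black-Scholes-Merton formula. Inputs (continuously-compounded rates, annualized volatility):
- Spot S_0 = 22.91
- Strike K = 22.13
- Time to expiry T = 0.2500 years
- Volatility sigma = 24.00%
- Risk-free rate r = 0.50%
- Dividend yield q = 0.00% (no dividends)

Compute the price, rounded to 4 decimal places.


d1 = (ln(S/K) + (r - q + 0.5*sigma^2) * T) / (sigma * sqrt(T)) = 0.35907785
d2 = d1 - sigma * sqrt(T) = 0.23907785
exp(-rT) = 0.99875078; exp(-qT) = 1.00000000
C = S_0 * exp(-qT) * N(d1) - K * exp(-rT) * N(d2)
N(d1) = 0.64023158; N(d2) = 0.59447739
C = 22.9100 * 1.00000000 * 0.64023158 - 22.1300 * 0.99875078 * 0.59447739 = 1.5284

Answer: Price = 1.5284


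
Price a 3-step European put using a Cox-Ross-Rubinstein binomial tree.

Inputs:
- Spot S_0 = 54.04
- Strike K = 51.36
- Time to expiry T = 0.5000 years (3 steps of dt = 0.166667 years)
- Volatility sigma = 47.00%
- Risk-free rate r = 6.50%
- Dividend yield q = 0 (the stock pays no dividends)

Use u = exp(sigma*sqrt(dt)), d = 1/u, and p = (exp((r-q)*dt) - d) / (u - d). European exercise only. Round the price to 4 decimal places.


dt = T/N = 0.166667
u = exp(sigma*sqrt(dt)) = 1.211521; d = 1/u = 0.825409
p = (exp((r-q)*dt) - d) / (u - d) = 0.480387
Discount per step: exp(-r*dt) = 0.989225
Stock lattice S(k, i) with i counting down-moves:
  k=0: S(0,0) = 54.0400
  k=1: S(1,0) = 65.4706; S(1,1) = 44.6051
  k=2: S(2,0) = 79.3190; S(2,1) = 54.0400; S(2,2) = 36.8174
  k=3: S(3,0) = 96.0967; S(3,1) = 65.4706; S(3,2) = 44.6051; S(3,3) = 30.3894
Terminal payoffs V(N, i) = max(K - S_T, 0):
  V(3,0) = 0.000000; V(3,1) = 0.000000; V(3,2) = 6.754917; V(3,3) = 20.970583
Backward induction: V(k, i) = exp(-r*dt) * [p * V(k+1, i) + (1-p) * V(k+1, i+1)].
  V(2,0) = exp(-r*dt) * [p*0.000000 + (1-p)*0.000000] = 0.000000
  V(2,1) = exp(-r*dt) * [p*0.000000 + (1-p)*6.754917] = 3.472121
  V(2,2) = exp(-r*dt) * [p*6.754917 + (1-p)*20.970583] = 13.989182
  V(1,0) = exp(-r*dt) * [p*0.000000 + (1-p)*3.472121] = 1.784718
  V(1,1) = exp(-r*dt) * [p*3.472121 + (1-p)*13.989182] = 8.840624
  V(0,0) = exp(-r*dt) * [p*1.784718 + (1-p)*8.840624] = 5.392321

Answer: Price = V(0,0) = 5.3923


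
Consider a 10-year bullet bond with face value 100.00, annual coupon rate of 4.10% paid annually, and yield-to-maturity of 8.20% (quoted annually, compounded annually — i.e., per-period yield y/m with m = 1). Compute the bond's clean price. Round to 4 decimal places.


Coupon per period c = face * coupon_rate / m = 4.100000
Periods per year m = 1; per-period yield y/m = 0.082000
Number of cashflows N = 10
Cashflows (t years, CF_t, discount factor 1/(1+y/m)^(m*t), PV):
  t = 1.0000: CF_t = 4.100000, DF = 0.924214, PV = 3.789279
  t = 2.0000: CF_t = 4.100000, DF = 0.854172, PV = 3.502106
  t = 3.0000: CF_t = 4.100000, DF = 0.789438, PV = 3.236697
  t = 4.0000: CF_t = 4.100000, DF = 0.729610, PV = 2.991402
  t = 5.0000: CF_t = 4.100000, DF = 0.674316, PV = 2.764697
  t = 6.0000: CF_t = 4.100000, DF = 0.623213, PV = 2.555173
  t = 7.0000: CF_t = 4.100000, DF = 0.575982, PV = 2.361528
  t = 8.0000: CF_t = 4.100000, DF = 0.532331, PV = 2.182558
  t = 9.0000: CF_t = 4.100000, DF = 0.491988, PV = 2.017151
  t = 10.0000: CF_t = 104.100000, DF = 0.454703, PV = 47.334536
Price P = sum_t PV_t = 72.735128

Answer: Price = 72.7351


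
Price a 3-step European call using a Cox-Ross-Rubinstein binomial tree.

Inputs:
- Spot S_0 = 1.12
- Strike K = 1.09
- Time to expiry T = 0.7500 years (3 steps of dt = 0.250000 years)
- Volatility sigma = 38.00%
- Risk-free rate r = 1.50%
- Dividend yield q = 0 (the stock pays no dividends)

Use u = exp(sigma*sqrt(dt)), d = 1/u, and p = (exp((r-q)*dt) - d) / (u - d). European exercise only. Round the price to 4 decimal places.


dt = T/N = 0.250000
u = exp(sigma*sqrt(dt)) = 1.209250; d = 1/u = 0.826959
p = (exp((r-q)*dt) - d) / (u - d) = 0.462470
Discount per step: exp(-r*dt) = 0.996257
Stock lattice S(k, i) with i counting down-moves:
  k=0: S(0,0) = 1.1200
  k=1: S(1,0) = 1.3544; S(1,1) = 0.9262
  k=2: S(2,0) = 1.6378; S(2,1) = 1.1200; S(2,2) = 0.7659
  k=3: S(3,0) = 1.9805; S(3,1) = 1.3544; S(3,2) = 0.9262; S(3,3) = 0.6334
Terminal payoffs V(N, i) = max(S_T - K, 0):
  V(3,0) = 0.890459; V(3,1) = 0.264360; V(3,2) = 0.000000; V(3,3) = 0.000000
Backward induction: V(k, i) = exp(-r*dt) * [p * V(k+1, i) + (1-p) * V(k+1, i+1)].
  V(2,0) = exp(-r*dt) * [p*0.890459 + (1-p)*0.264360] = 0.551839
  V(2,1) = exp(-r*dt) * [p*0.264360 + (1-p)*0.000000] = 0.121801
  V(2,2) = exp(-r*dt) * [p*0.000000 + (1-p)*0.000000] = 0.000000
  V(1,0) = exp(-r*dt) * [p*0.551839 + (1-p)*0.121801] = 0.319480
  V(1,1) = exp(-r*dt) * [p*0.121801 + (1-p)*0.000000] = 0.056118
  V(0,0) = exp(-r*dt) * [p*0.319480 + (1-p)*0.056118] = 0.177249

Answer: Price = V(0,0) = 0.1772


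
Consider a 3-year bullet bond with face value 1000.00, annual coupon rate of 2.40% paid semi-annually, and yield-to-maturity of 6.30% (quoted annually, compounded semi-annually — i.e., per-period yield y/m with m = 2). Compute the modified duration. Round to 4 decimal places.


Answer: Modified duration = 2.8176

Derivation:
Coupon per period c = face * coupon_rate / m = 12.000000
Periods per year m = 2; per-period yield y/m = 0.031500
Number of cashflows N = 6
Cashflows (t years, CF_t, discount factor 1/(1+y/m)^(m*t), PV):
  t = 0.5000: CF_t = 12.000000, DF = 0.969462, PV = 11.633543
  t = 1.0000: CF_t = 12.000000, DF = 0.939856, PV = 11.278278
  t = 1.5000: CF_t = 12.000000, DF = 0.911155, PV = 10.933861
  t = 2.0000: CF_t = 12.000000, DF = 0.883330, PV = 10.599962
  t = 2.5000: CF_t = 12.000000, DF = 0.856355, PV = 10.276260
  t = 3.0000: CF_t = 1012.000000, DF = 0.830204, PV = 840.166031
Price P = sum_t PV_t = 894.887936
First compute Macaulay numerator sum_t t * PV_t:
  t * PV_t at t = 0.5000: 5.816772
  t * PV_t at t = 1.0000: 11.278278
  t * PV_t at t = 1.5000: 16.400792
  t * PV_t at t = 2.0000: 21.199924
  t * PV_t at t = 2.5000: 25.690650
  t * PV_t at t = 3.0000: 2520.498094
Macaulay duration D = 2600.884509 / 894.887936 = 2.906380
Modified duration = D / (1 + y/m) = 2.906380 / (1 + 0.031500) = 2.817625


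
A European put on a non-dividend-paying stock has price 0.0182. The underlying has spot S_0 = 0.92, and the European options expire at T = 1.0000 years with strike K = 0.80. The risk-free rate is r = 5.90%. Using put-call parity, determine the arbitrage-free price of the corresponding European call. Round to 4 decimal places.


Answer: Call price = 0.1840

Derivation:
Put-call parity: C - P = S_0 * exp(-qT) - K * exp(-rT).
S_0 * exp(-qT) = 0.9200 * 1.00000000 = 0.92000000
K * exp(-rT) = 0.8000 * 0.94270677 = 0.75416542
C = P + S*exp(-qT) - K*exp(-rT)
C = 0.0182 + 0.92000000 - 0.75416542 = 0.1840


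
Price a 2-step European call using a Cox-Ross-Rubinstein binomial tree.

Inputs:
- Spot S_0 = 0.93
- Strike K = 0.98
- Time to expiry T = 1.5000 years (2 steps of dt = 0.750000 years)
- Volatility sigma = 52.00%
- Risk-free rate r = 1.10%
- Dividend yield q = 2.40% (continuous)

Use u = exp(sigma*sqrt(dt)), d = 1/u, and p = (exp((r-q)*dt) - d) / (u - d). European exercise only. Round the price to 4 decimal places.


Answer: Price = V(0,0) = 0.1848

Derivation:
dt = T/N = 0.750000
u = exp(sigma*sqrt(dt)) = 1.568835; d = 1/u = 0.637416
p = (exp((r-q)*dt) - d) / (u - d) = 0.378865
Discount per step: exp(-r*dt) = 0.991784
Stock lattice S(k, i) with i counting down-moves:
  k=0: S(0,0) = 0.9300
  k=1: S(1,0) = 1.4590; S(1,1) = 0.5928
  k=2: S(2,0) = 2.2890; S(2,1) = 0.9300; S(2,2) = 0.3779
Terminal payoffs V(N, i) = max(S_T - K, 0):
  V(2,0) = 1.308956; V(2,1) = 0.000000; V(2,2) = 0.000000
Backward induction: V(k, i) = exp(-r*dt) * [p * V(k+1, i) + (1-p) * V(k+1, i+1)].
  V(1,0) = exp(-r*dt) * [p*1.308956 + (1-p)*0.000000] = 0.491842
  V(1,1) = exp(-r*dt) * [p*0.000000 + (1-p)*0.000000] = 0.000000
  V(0,0) = exp(-r*dt) * [p*0.491842 + (1-p)*0.000000] = 0.184811


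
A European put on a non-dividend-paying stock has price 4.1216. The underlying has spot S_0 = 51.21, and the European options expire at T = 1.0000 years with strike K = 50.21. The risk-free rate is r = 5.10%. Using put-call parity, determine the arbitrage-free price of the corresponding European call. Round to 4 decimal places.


Answer: Call price = 7.6181

Derivation:
Put-call parity: C - P = S_0 * exp(-qT) - K * exp(-rT).
S_0 * exp(-qT) = 51.2100 * 1.00000000 = 51.21000000
K * exp(-rT) = 50.2100 * 0.95027867 = 47.71349205
C = P + S*exp(-qT) - K*exp(-rT)
C = 4.1216 + 51.21000000 - 47.71349205 = 7.6181


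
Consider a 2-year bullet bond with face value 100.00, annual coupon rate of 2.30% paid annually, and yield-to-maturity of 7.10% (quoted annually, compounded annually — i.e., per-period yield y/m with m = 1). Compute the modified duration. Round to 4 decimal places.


Answer: Modified duration = 1.8455

Derivation:
Coupon per period c = face * coupon_rate / m = 2.300000
Periods per year m = 1; per-period yield y/m = 0.071000
Number of cashflows N = 2
Cashflows (t years, CF_t, discount factor 1/(1+y/m)^(m*t), PV):
  t = 1.0000: CF_t = 2.300000, DF = 0.933707, PV = 2.147526
  t = 2.0000: CF_t = 102.300000, DF = 0.871808, PV = 89.186001
Price P = sum_t PV_t = 91.333527
First compute Macaulay numerator sum_t t * PV_t:
  t * PV_t at t = 1.0000: 2.147526
  t * PV_t at t = 2.0000: 178.372002
Macaulay duration D = 180.519528 / 91.333527 = 1.976487
Modified duration = D / (1 + y/m) = 1.976487 / (1 + 0.071000) = 1.845459


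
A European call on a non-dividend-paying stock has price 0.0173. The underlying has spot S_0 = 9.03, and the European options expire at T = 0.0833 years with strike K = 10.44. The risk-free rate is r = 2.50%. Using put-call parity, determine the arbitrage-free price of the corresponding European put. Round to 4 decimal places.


Put-call parity: C - P = S_0 * exp(-qT) - K * exp(-rT).
S_0 * exp(-qT) = 9.0300 * 1.00000000 = 9.03000000
K * exp(-rT) = 10.4400 * 0.99791967 = 10.41828132
P = C - S*exp(-qT) + K*exp(-rT)
P = 0.0173 - 9.03000000 + 10.41828132 = 1.4056

Answer: Put price = 1.4056


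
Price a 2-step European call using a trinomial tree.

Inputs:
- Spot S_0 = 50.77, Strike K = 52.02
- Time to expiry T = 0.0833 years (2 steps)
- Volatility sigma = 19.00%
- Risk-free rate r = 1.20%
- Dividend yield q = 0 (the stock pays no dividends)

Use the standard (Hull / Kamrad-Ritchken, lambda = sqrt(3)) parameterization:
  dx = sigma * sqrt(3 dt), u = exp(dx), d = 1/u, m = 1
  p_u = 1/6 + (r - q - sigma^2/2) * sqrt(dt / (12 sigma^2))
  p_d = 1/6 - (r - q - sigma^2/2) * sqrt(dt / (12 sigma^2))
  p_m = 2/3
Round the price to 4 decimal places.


Answer: Price = V(0,0) = 0.6639

Derivation:
dt = T/N = 0.041650; dx = sigma*sqrt(3*dt) = 0.067162
u = exp(dx) = 1.069468; d = 1/u = 0.935044
p_u = 0.164791, p_m = 0.666667, p_d = 0.168543
Discount per step: exp(-r*dt) = 0.999500
Stock lattice S(k, j) with j the centered position index:
  k=0: S(0,+0) = 50.7700
  k=1: S(1,-1) = 47.4722; S(1,+0) = 50.7700; S(1,+1) = 54.2969
  k=2: S(2,-2) = 44.3886; S(2,-1) = 47.4722; S(2,+0) = 50.7700; S(2,+1) = 54.2969; S(2,+2) = 58.0688
Terminal payoffs V(N, j) = max(S_T - K, 0):
  V(2,-2) = 0.000000; V(2,-1) = 0.000000; V(2,+0) = 0.000000; V(2,+1) = 2.276911; V(2,+2) = 6.048831
Backward induction: V(k, j) = exp(-r*dt) * [p_u * V(k+1, j+1) + p_m * V(k+1, j) + p_d * V(k+1, j-1)]
  V(1,-1) = exp(-r*dt) * [p_u*0.000000 + p_m*0.000000 + p_d*0.000000] = 0.000000
  V(1,+0) = exp(-r*dt) * [p_u*2.276911 + p_m*0.000000 + p_d*0.000000] = 0.375026
  V(1,+1) = exp(-r*dt) * [p_u*6.048831 + p_m*2.276911 + p_d*0.000000] = 2.513475
  V(0,+0) = exp(-r*dt) * [p_u*2.513475 + p_m*0.375026 + p_d*0.000000] = 0.663883


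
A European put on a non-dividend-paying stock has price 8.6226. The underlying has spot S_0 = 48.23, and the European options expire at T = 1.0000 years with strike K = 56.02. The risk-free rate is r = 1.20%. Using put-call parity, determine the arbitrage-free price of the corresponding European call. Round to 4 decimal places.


Answer: Call price = 1.5008

Derivation:
Put-call parity: C - P = S_0 * exp(-qT) - K * exp(-rT).
S_0 * exp(-qT) = 48.2300 * 1.00000000 = 48.23000000
K * exp(-rT) = 56.0200 * 0.98807171 = 55.35177735
C = P + S*exp(-qT) - K*exp(-rT)
C = 8.6226 + 48.23000000 - 55.35177735 = 1.5008


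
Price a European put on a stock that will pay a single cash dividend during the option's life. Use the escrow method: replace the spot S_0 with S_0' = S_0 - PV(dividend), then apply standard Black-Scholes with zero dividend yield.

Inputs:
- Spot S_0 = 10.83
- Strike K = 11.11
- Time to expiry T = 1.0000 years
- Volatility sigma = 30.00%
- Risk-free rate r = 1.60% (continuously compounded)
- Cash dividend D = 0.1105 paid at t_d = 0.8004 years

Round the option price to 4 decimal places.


Answer: Price = 1.4001

Derivation:
PV(D) = D * exp(-r * t_d) = 0.1105 * 0.98727525 = 0.10909392
S_0' = S_0 - PV(D) = 10.8300 - 0.10909392 = 10.72090608
d1 = (ln(S_0'/K) + (r + sigma^2/2)*T) / (sigma*sqrt(T)) = 0.08450024
d2 = d1 - sigma*sqrt(T) = -0.21549976
exp(-rT) = 0.98412732
N(-d1) = 0.46632936; N(-d2) = 0.58531115
P = K * exp(-rT) * N(-d2) - S_0' * N(-d1) = 11.1100 * 0.98412732 * 0.58531115 - 10.72090608 * 0.46632936 = 1.4001


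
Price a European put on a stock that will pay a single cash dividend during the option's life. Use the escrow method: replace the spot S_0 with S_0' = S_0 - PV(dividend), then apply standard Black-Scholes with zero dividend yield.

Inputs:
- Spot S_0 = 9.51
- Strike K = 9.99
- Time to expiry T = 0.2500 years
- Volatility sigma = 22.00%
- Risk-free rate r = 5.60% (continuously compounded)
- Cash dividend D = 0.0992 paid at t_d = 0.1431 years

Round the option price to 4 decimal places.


Answer: Price = 0.6780

Derivation:
PV(D) = D * exp(-r * t_d) = 0.0992 * 0.99201842 = 0.09840823
S_0' = S_0 - PV(D) = 9.5100 - 0.09840823 = 9.41159177
d1 = (ln(S_0'/K) + (r + sigma^2/2)*T) / (sigma*sqrt(T)) = -0.35993178
d2 = d1 - sigma*sqrt(T) = -0.46993178
exp(-rT) = 0.98609754
N(-d1) = 0.64055092; N(-d2) = 0.68079812
P = K * exp(-rT) * N(-d2) - S_0' * N(-d1) = 9.9900 * 0.98609754 * 0.68079812 - 9.41159177 * 0.64055092 = 0.6780


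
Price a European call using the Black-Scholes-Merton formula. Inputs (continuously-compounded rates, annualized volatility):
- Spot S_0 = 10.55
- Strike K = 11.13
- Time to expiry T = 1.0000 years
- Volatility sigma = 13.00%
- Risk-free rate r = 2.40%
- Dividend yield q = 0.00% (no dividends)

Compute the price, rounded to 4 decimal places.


d1 = (ln(S/K) + (r - q + 0.5*sigma^2) * T) / (sigma * sqrt(T)) = -0.16206389
d2 = d1 - sigma * sqrt(T) = -0.29206389
exp(-rT) = 0.97628571; exp(-qT) = 1.00000000
C = S_0 * exp(-qT) * N(d1) - K * exp(-rT) * N(d2)
N(d1) = 0.43562777; N(d2) = 0.38511889
C = 10.5500 * 1.00000000 * 0.43562777 - 11.1300 * 0.97628571 * 0.38511889 = 0.4111

Answer: Price = 0.4111


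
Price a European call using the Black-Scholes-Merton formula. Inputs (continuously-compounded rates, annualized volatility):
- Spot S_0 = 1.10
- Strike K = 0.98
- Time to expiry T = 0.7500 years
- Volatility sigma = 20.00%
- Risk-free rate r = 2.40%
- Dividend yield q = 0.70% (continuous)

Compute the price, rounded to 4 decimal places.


d1 = (ln(S/K) + (r - q + 0.5*sigma^2) * T) / (sigma * sqrt(T)) = 0.82712866
d2 = d1 - sigma * sqrt(T) = 0.65392358
exp(-rT) = 0.98216103; exp(-qT) = 0.99476376
C = S_0 * exp(-qT) * N(d1) - K * exp(-rT) * N(d2)
N(d1) = 0.79591793; N(d2) = 0.74341948
C = 1.1000 * 0.99476376 * 0.79591793 - 0.9800 * 0.98216103 * 0.74341948 = 0.1554

Answer: Price = 0.1554


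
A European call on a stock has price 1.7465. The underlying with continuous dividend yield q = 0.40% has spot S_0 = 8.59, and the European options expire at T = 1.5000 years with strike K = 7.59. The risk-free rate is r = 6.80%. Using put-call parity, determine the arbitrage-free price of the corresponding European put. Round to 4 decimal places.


Put-call parity: C - P = S_0 * exp(-qT) - K * exp(-rT).
S_0 * exp(-qT) = 8.5900 * 0.99401796 = 8.53861431
K * exp(-rT) = 7.5900 * 0.90302955 = 6.85399430
P = C - S*exp(-qT) + K*exp(-rT)
P = 1.7465 - 8.53861431 + 6.85399430 = 0.0619

Answer: Put price = 0.0619


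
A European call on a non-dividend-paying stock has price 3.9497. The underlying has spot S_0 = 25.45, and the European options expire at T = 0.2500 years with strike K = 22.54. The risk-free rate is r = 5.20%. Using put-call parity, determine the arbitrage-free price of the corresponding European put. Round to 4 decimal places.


Answer: Put price = 0.7486

Derivation:
Put-call parity: C - P = S_0 * exp(-qT) - K * exp(-rT).
S_0 * exp(-qT) = 25.4500 * 1.00000000 = 25.45000000
K * exp(-rT) = 22.5400 * 0.98708414 = 22.24887640
P = C - S*exp(-qT) + K*exp(-rT)
P = 3.9497 - 25.45000000 + 22.24887640 = 0.7486


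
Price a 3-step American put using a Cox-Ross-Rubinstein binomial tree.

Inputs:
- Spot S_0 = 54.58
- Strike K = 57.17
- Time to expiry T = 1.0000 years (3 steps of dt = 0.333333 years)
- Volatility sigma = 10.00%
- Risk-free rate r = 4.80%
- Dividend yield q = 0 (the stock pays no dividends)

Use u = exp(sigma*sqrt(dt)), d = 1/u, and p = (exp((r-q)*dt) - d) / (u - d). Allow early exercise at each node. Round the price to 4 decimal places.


dt = T/N = 0.333333
u = exp(sigma*sqrt(dt)) = 1.059434; d = 1/u = 0.943900
p = (exp((r-q)*dt) - d) / (u - d) = 0.625171
Discount per step: exp(-r*dt) = 0.984127
Stock lattice S(k, i) with i counting down-moves:
  k=0: S(0,0) = 54.5800
  k=1: S(1,0) = 57.8239; S(1,1) = 51.5181
  k=2: S(2,0) = 61.2606; S(2,1) = 54.5800; S(2,2) = 48.6279
  k=3: S(3,0) = 64.9016; S(3,1) = 57.8239; S(3,2) = 51.5181; S(3,3) = 45.8999
Terminal payoffs V(N, i) = max(K - S_T, 0):
  V(3,0) = 0.000000; V(3,1) = 0.000000; V(3,2) = 5.651937; V(3,3) = 11.270123
Backward induction: V(k, i) = exp(-r*dt) * [p * V(k+1, i) + (1-p) * V(k+1, i+1)]; then take max(V_cont, immediate exercise) for American.
  V(2,0) = exp(-r*dt) * [p*0.000000 + (1-p)*0.000000] = 0.000000; exercise = 0.000000; V(2,0) = max -> 0.000000
  V(2,1) = exp(-r*dt) * [p*0.000000 + (1-p)*5.651937] = 2.084882; exercise = 2.590000; V(2,1) = max -> 2.590000
  V(2,2) = exp(-r*dt) * [p*5.651937 + (1-p)*11.270123] = 7.634658; exercise = 8.542099; V(2,2) = max -> 8.542099
  V(1,0) = exp(-r*dt) * [p*0.000000 + (1-p)*2.590000] = 0.955397; exercise = 0.000000; V(1,0) = max -> 0.955397
  V(1,1) = exp(-r*dt) * [p*2.590000 + (1-p)*8.542099] = 4.744496; exercise = 5.651937; V(1,1) = max -> 5.651937
  V(0,0) = exp(-r*dt) * [p*0.955397 + (1-p)*5.651937] = 2.672689; exercise = 2.590000; V(0,0) = max -> 2.672689

Answer: Price = V(0,0) = 2.6727


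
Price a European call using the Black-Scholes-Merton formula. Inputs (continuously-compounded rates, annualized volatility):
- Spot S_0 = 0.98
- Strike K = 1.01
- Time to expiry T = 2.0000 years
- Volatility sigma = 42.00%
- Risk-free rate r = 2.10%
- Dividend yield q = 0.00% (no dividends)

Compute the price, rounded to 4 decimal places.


Answer: Price = 0.2333

Derivation:
d1 = (ln(S/K) + (r - q + 0.5*sigma^2) * T) / (sigma * sqrt(T)) = 0.31693025
d2 = d1 - sigma * sqrt(T) = -0.27703945
exp(-rT) = 0.95886978; exp(-qT) = 1.00000000
C = S_0 * exp(-qT) * N(d1) - K * exp(-rT) * N(d2)
N(d1) = 0.62435173; N(d2) = 0.39087491
C = 0.9800 * 1.00000000 * 0.62435173 - 1.0100 * 0.95886978 * 0.39087491 = 0.2333


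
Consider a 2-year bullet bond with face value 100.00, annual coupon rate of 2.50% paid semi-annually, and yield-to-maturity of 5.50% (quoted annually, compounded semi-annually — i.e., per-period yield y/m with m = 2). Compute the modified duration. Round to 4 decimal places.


Answer: Modified duration = 1.9095

Derivation:
Coupon per period c = face * coupon_rate / m = 1.250000
Periods per year m = 2; per-period yield y/m = 0.027500
Number of cashflows N = 4
Cashflows (t years, CF_t, discount factor 1/(1+y/m)^(m*t), PV):
  t = 0.5000: CF_t = 1.250000, DF = 0.973236, PV = 1.216545
  t = 1.0000: CF_t = 1.250000, DF = 0.947188, PV = 1.183985
  t = 1.5000: CF_t = 1.250000, DF = 0.921838, PV = 1.152297
  t = 2.0000: CF_t = 101.250000, DF = 0.897166, PV = 90.838031
Price P = sum_t PV_t = 94.390858
First compute Macaulay numerator sum_t t * PV_t:
  t * PV_t at t = 0.5000: 0.608273
  t * PV_t at t = 1.0000: 1.183985
  t * PV_t at t = 1.5000: 1.728446
  t * PV_t at t = 2.0000: 181.676061
Macaulay duration D = 185.196765 / 94.390858 = 1.962020
Modified duration = D / (1 + y/m) = 1.962020 / (1 + 0.027500) = 1.909509


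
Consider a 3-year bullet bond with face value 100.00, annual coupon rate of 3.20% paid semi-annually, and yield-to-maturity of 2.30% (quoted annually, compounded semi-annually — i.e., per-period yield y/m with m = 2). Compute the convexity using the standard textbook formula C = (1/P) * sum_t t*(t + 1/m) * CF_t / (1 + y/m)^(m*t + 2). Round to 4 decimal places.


Answer: Convexity = 9.7441

Derivation:
Coupon per period c = face * coupon_rate / m = 1.600000
Periods per year m = 2; per-period yield y/m = 0.011500
Number of cashflows N = 6
Cashflows (t years, CF_t, discount factor 1/(1+y/m)^(m*t), PV):
  t = 0.5000: CF_t = 1.600000, DF = 0.988631, PV = 1.581809
  t = 1.0000: CF_t = 1.600000, DF = 0.977391, PV = 1.563825
  t = 1.5000: CF_t = 1.600000, DF = 0.966279, PV = 1.546046
  t = 2.0000: CF_t = 1.600000, DF = 0.955293, PV = 1.528468
  t = 2.5000: CF_t = 1.600000, DF = 0.944432, PV = 1.511091
  t = 3.0000: CF_t = 101.600000, DF = 0.933694, PV = 94.863334
Price P = sum_t PV_t = 102.594573
Convexity numerator sum_t t*(t + 1/m) * CF_t / (1+y/m)^(m*t + 2):
  t = 0.5000: term = 0.773023
  t = 1.0000: term = 2.292702
  t = 1.5000: term = 4.533272
  t = 2.0000: term = 7.469554
  t = 2.5000: term = 11.076946
  t = 3.0000: term = 973.544730
Convexity = (1/P) * sum = 999.690227 / 102.594573 = 9.744085


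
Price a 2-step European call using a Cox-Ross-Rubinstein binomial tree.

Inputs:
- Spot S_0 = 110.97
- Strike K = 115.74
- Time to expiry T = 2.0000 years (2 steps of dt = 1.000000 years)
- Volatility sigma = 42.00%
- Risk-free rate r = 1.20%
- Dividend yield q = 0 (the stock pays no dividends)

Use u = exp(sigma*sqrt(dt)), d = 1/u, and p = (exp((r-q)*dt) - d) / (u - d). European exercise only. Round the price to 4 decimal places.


dt = T/N = 1.000000
u = exp(sigma*sqrt(dt)) = 1.521962; d = 1/u = 0.657047
p = (exp((r-q)*dt) - d) / (u - d) = 0.410475
Discount per step: exp(-r*dt) = 0.988072
Stock lattice S(k, i) with i counting down-moves:
  k=0: S(0,0) = 110.9700
  k=1: S(1,0) = 168.8921; S(1,1) = 72.9125
  k=2: S(2,0) = 257.0472; S(2,1) = 110.9700; S(2,2) = 47.9069
Terminal payoffs V(N, i) = max(S_T - K, 0):
  V(2,0) = 141.307243; V(2,1) = 0.000000; V(2,2) = 0.000000
Backward induction: V(k, i) = exp(-r*dt) * [p * V(k+1, i) + (1-p) * V(k+1, i+1)].
  V(1,0) = exp(-r*dt) * [p*141.307243 + (1-p)*0.000000] = 57.311147
  V(1,1) = exp(-r*dt) * [p*0.000000 + (1-p)*0.000000] = 0.000000
  V(0,0) = exp(-r*dt) * [p*57.311147 + (1-p)*0.000000] = 23.244156

Answer: Price = V(0,0) = 23.2442


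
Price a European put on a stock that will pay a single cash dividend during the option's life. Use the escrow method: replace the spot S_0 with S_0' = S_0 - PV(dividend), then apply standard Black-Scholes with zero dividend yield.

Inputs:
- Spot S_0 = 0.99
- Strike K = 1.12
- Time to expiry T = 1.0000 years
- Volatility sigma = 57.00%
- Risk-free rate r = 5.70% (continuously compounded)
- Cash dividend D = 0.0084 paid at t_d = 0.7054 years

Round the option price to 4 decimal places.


Answer: Price = 0.2687

Derivation:
PV(D) = D * exp(-r * t_d) = 0.0084 * 0.96058981 = 0.00806895
S_0' = S_0 - PV(D) = 0.9900 - 0.00806895 = 0.98193105
d1 = (ln(S_0'/K) + (r + sigma^2/2)*T) / (sigma*sqrt(T)) = 0.15418794
d2 = d1 - sigma*sqrt(T) = -0.41581206
exp(-rT) = 0.94459407
N(-d1) = 0.43873078; N(-d2) = 0.66122623
P = K * exp(-rT) * N(-d2) - S_0' * N(-d1) = 1.1200 * 0.94459407 * 0.66122623 - 0.98193105 * 0.43873078 = 0.2687


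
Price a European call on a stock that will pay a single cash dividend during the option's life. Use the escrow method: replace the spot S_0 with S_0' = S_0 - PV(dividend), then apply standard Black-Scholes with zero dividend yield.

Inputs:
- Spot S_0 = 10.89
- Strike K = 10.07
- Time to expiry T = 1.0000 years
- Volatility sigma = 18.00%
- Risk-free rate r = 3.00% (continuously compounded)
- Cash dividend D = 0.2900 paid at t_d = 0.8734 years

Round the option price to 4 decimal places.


Answer: Price = 1.2226

Derivation:
PV(D) = D * exp(-r * t_d) = 0.2900 * 0.97413829 = 0.28250011
S_0' = S_0 - PV(D) = 10.8900 - 0.28250011 = 10.60749989
d1 = (ln(S_0'/K) + (r + sigma^2/2)*T) / (sigma*sqrt(T)) = 0.54555879
d2 = d1 - sigma*sqrt(T) = 0.36555879
exp(-rT) = 0.97044553
N(d1) = 0.70731537; N(d2) = 0.64265283
C = S_0' * N(d1) - K * exp(-rT) * N(d2) = 10.60749989 * 0.70731537 - 10.0700 * 0.97044553 * 0.64265283 = 1.2226


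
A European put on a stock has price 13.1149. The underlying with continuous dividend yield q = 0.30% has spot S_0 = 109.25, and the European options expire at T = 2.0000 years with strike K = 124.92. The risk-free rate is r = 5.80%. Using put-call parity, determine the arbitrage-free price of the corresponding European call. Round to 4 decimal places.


Put-call parity: C - P = S_0 * exp(-qT) - K * exp(-rT).
S_0 * exp(-qT) = 109.2500 * 0.99401796 = 108.59646257
K * exp(-rT) = 124.9200 * 0.89047522 = 111.23816489
C = P + S*exp(-qT) - K*exp(-rT)
C = 13.1149 + 108.59646257 - 111.23816489 = 10.4732

Answer: Call price = 10.4732


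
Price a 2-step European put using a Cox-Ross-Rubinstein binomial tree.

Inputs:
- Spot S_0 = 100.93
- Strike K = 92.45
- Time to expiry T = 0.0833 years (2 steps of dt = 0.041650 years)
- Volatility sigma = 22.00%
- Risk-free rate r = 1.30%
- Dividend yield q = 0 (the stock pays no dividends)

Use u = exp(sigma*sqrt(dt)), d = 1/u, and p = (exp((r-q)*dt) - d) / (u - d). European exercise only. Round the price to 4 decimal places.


dt = T/N = 0.041650
u = exp(sigma*sqrt(dt)) = 1.045922; d = 1/u = 0.956095
p = (exp((r-q)*dt) - d) / (u - d) = 0.494807
Discount per step: exp(-r*dt) = 0.999459
Stock lattice S(k, i) with i counting down-moves:
  k=0: S(0,0) = 100.9300
  k=1: S(1,0) = 105.5649; S(1,1) = 96.4986
  k=2: S(2,0) = 110.4126; S(2,1) = 100.9300; S(2,2) = 92.2618
Terminal payoffs V(N, i) = max(K - S_T, 0):
  V(2,0) = 0.000000; V(2,1) = 0.000000; V(2,2) = 0.188167
Backward induction: V(k, i) = exp(-r*dt) * [p * V(k+1, i) + (1-p) * V(k+1, i+1)].
  V(1,0) = exp(-r*dt) * [p*0.000000 + (1-p)*0.000000] = 0.000000
  V(1,1) = exp(-r*dt) * [p*0.000000 + (1-p)*0.188167] = 0.095009
  V(0,0) = exp(-r*dt) * [p*0.000000 + (1-p)*0.095009] = 0.047972

Answer: Price = V(0,0) = 0.0480


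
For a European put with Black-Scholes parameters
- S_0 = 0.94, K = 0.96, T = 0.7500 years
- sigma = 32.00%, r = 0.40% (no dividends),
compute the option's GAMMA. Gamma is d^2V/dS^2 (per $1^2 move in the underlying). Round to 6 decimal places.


d1 = 0.0734194355; d2 = -0.2037086937
phi(d1) = 0.3978684962; exp(-qT) = 1.0000000000; exp(-rT) = 0.9970044955
Gamma = exp(-qT) * phi(d1) / (S * sigma * sqrt(T)) = 1.0000000000 * 0.3978684962 / (0.9400 * 0.3200 * 0.8660254038) = 1.527324

Answer: Gamma = 1.527324


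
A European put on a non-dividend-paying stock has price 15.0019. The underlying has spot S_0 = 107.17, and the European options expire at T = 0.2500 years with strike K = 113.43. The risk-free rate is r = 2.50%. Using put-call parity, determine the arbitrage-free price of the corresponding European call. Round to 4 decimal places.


Put-call parity: C - P = S_0 * exp(-qT) - K * exp(-rT).
S_0 * exp(-qT) = 107.1700 * 1.00000000 = 107.17000000
K * exp(-rT) = 113.4300 * 0.99376949 = 112.72327332
C = P + S*exp(-qT) - K*exp(-rT)
C = 15.0019 + 107.17000000 - 112.72327332 = 9.4486

Answer: Call price = 9.4486


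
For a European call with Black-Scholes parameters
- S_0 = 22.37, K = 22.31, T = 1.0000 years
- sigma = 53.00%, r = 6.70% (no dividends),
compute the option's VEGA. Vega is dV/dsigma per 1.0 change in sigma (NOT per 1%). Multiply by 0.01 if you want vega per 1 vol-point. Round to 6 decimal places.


d1 = 0.3964825794; d2 = -0.1335174206
phi(d1) = 0.3687863680; exp(-qT) = 1.0000000000; exp(-rT) = 0.9351952013
Vega = S * exp(-qT) * phi(d1) * sqrt(T) = 22.3700 * 1.0000000000 * 0.3687863680 * 1.0000000000 = 8.249751

Answer: Vega = 8.249751


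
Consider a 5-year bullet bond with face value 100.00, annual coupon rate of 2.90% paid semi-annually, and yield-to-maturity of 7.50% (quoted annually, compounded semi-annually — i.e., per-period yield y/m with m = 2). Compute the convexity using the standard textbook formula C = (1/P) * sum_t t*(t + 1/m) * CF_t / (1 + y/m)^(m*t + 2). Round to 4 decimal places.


Coupon per period c = face * coupon_rate / m = 1.450000
Periods per year m = 2; per-period yield y/m = 0.037500
Number of cashflows N = 10
Cashflows (t years, CF_t, discount factor 1/(1+y/m)^(m*t), PV):
  t = 0.5000: CF_t = 1.450000, DF = 0.963855, PV = 1.397590
  t = 1.0000: CF_t = 1.450000, DF = 0.929017, PV = 1.347075
  t = 1.5000: CF_t = 1.450000, DF = 0.895438, PV = 1.298386
  t = 2.0000: CF_t = 1.450000, DF = 0.863073, PV = 1.251456
  t = 2.5000: CF_t = 1.450000, DF = 0.831878, PV = 1.206223
  t = 3.0000: CF_t = 1.450000, DF = 0.801810, PV = 1.162624
  t = 3.5000: CF_t = 1.450000, DF = 0.772829, PV = 1.120602
  t = 4.0000: CF_t = 1.450000, DF = 0.744895, PV = 1.080098
  t = 4.5000: CF_t = 1.450000, DF = 0.717971, PV = 1.041058
  t = 5.0000: CF_t = 101.450000, DF = 0.692020, PV = 70.205477
Price P = sum_t PV_t = 81.110589
Convexity numerator sum_t t*(t + 1/m) * CF_t / (1+y/m)^(m*t + 2):
  t = 0.5000: term = 0.649193
  t = 1.0000: term = 1.877184
  t = 1.5000: term = 3.618668
  t = 2.0000: term = 5.813121
  t = 2.5000: term = 8.404513
  t = 3.0000: term = 11.341029
  t = 3.5000: term = 14.574816
  t = 4.0000: term = 18.061734
  t = 4.5000: term = 21.761126
  t = 5.0000: term = 1793.607786
Convexity = (1/P) * sum = 1879.709170 / 81.110589 = 23.174646

Answer: Convexity = 23.1746


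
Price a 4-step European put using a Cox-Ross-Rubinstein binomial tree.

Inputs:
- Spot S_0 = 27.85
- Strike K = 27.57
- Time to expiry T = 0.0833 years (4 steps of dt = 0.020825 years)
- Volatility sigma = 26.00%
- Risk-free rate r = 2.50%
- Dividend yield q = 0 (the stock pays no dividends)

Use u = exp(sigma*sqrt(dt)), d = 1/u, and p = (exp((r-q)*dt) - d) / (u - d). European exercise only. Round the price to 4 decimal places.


Answer: Price = V(0,0) = 0.6657

Derivation:
dt = T/N = 0.020825
u = exp(sigma*sqrt(dt)) = 1.038233; d = 1/u = 0.963175
p = (exp((r-q)*dt) - d) / (u - d) = 0.497559
Discount per step: exp(-r*dt) = 0.999480
Stock lattice S(k, i) with i counting down-moves:
  k=0: S(0,0) = 27.8500
  k=1: S(1,0) = 28.9148; S(1,1) = 26.8244
  k=2: S(2,0) = 30.0203; S(2,1) = 27.8500; S(2,2) = 25.8366
  k=3: S(3,0) = 31.1681; S(3,1) = 28.9148; S(3,2) = 26.8244; S(3,3) = 24.8852
  k=4: S(4,0) = 32.3597; S(4,1) = 30.0203; S(4,2) = 27.8500; S(4,3) = 25.8366; S(4,4) = 23.9688
Terminal payoffs V(N, i) = max(K - S_T, 0):
  V(4,0) = 0.000000; V(4,1) = 0.000000; V(4,2) = 0.000000; V(4,3) = 1.733391; V(4,4) = 3.601225
Backward induction: V(k, i) = exp(-r*dt) * [p * V(k+1, i) + (1-p) * V(k+1, i+1)].
  V(3,0) = exp(-r*dt) * [p*0.000000 + (1-p)*0.000000] = 0.000000
  V(3,1) = exp(-r*dt) * [p*0.000000 + (1-p)*0.000000] = 0.000000
  V(3,2) = exp(-r*dt) * [p*0.000000 + (1-p)*1.733391] = 0.870473
  V(3,3) = exp(-r*dt) * [p*1.733391 + (1-p)*3.601225] = 2.670477
  V(2,0) = exp(-r*dt) * [p*0.000000 + (1-p)*0.000000] = 0.000000
  V(2,1) = exp(-r*dt) * [p*0.000000 + (1-p)*0.870473] = 0.437134
  V(2,2) = exp(-r*dt) * [p*0.870473 + (1-p)*2.670477] = 1.773945
  V(1,0) = exp(-r*dt) * [p*0.000000 + (1-p)*0.437134] = 0.219519
  V(1,1) = exp(-r*dt) * [p*0.437134 + (1-p)*1.773945] = 1.108225
  V(0,0) = exp(-r*dt) * [p*0.219519 + (1-p)*1.108225] = 0.665695


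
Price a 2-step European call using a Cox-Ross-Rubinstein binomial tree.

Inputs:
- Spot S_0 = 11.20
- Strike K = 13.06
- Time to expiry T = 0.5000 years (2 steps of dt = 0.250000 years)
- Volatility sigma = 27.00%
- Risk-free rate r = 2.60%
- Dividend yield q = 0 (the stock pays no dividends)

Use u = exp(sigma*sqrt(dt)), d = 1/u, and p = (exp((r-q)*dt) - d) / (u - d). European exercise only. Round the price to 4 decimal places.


dt = T/N = 0.250000
u = exp(sigma*sqrt(dt)) = 1.144537; d = 1/u = 0.873716
p = (exp((r-q)*dt) - d) / (u - d) = 0.490380
Discount per step: exp(-r*dt) = 0.993521
Stock lattice S(k, i) with i counting down-moves:
  k=0: S(0,0) = 11.2000
  k=1: S(1,0) = 12.8188; S(1,1) = 9.7856
  k=2: S(2,0) = 14.6716; S(2,1) = 11.2000; S(2,2) = 8.5499
Terminal payoffs V(N, i) = max(S_T - K, 0):
  V(2,0) = 1.611602; V(2,1) = 0.000000; V(2,2) = 0.000000
Backward induction: V(k, i) = exp(-r*dt) * [p * V(k+1, i) + (1-p) * V(k+1, i+1)].
  V(1,0) = exp(-r*dt) * [p*1.611602 + (1-p)*0.000000] = 0.785178
  V(1,1) = exp(-r*dt) * [p*0.000000 + (1-p)*0.000000] = 0.000000
  V(0,0) = exp(-r*dt) * [p*0.785178 + (1-p)*0.000000] = 0.382541

Answer: Price = V(0,0) = 0.3825


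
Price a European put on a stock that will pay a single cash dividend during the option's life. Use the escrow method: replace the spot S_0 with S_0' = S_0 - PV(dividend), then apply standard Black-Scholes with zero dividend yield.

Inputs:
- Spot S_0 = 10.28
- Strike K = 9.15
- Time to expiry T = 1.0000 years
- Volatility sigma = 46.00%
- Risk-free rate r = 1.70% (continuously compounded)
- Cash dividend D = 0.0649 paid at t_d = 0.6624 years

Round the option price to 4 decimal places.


Answer: Price = 1.2024

Derivation:
PV(D) = D * exp(-r * t_d) = 0.0649 * 0.98880237 = 0.06417327
S_0' = S_0 - PV(D) = 10.2800 - 0.06417327 = 10.21582673
d1 = (ln(S_0'/K) + (r + sigma^2/2)*T) / (sigma*sqrt(T)) = 0.50648756
d2 = d1 - sigma*sqrt(T) = 0.04648756
exp(-rT) = 0.98314368
N(-d1) = 0.30625721; N(-d2) = 0.48146082
P = K * exp(-rT) * N(-d2) - S_0' * N(-d1) = 9.1500 * 0.98314368 * 0.48146082 - 10.21582673 * 0.30625721 = 1.2024
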